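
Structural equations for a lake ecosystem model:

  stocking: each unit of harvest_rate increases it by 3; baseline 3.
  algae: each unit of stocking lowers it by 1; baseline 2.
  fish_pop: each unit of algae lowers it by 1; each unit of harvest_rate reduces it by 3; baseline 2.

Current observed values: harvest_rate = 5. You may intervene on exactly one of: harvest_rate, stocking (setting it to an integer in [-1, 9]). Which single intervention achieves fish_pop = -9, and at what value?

Intervening on harvest_rate: the paths from harvest_rate to fish_pop cancel (net effect zero), leaving fish_pop = 3; -9 is unreachable this way.
Intervening on stocking: with other inputs at their observed values, fish_pop = stocking - 15. Solving for -9 gives stocking = 6, within [-1, 9].

set stocking = 6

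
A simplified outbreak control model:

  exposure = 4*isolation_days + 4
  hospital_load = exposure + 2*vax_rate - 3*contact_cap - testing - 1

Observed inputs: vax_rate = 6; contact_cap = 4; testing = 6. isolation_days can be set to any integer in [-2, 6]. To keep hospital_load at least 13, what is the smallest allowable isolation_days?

isolation_days = 4

Substituting into the hospital_load equation gives hospital_load = 4*isolation_days - 3.
Require 4*isolation_days - 3 ≥ 13, so isolation_days ≥ 4.
The smallest integer in [-2, 6] satisfying this is 4.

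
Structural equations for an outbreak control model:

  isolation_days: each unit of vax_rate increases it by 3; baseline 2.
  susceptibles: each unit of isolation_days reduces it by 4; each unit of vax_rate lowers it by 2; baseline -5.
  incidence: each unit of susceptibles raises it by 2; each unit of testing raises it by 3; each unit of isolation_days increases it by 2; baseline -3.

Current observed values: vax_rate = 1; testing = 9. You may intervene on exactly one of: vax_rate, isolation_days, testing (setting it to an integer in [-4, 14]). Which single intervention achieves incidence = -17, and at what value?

Intervening on vax_rate: incidence = -22*vax_rate + 2. Reaching -17 requires vax_rate = 19/22, not an integer.
Intervening on isolation_days: incidence = -6*isolation_days + 10. Reaching -17 requires isolation_days = 9/2, not an integer.
Intervening on testing: with other inputs at their observed values, incidence = 3*testing - 47. Solving for -17 gives testing = 10, within [-4, 14].

set testing = 10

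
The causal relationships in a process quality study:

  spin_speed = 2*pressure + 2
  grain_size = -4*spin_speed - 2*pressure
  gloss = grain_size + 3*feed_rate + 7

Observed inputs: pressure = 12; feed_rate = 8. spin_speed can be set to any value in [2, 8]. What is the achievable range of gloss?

-25 to -1

Intervening on spin_speed fixes its value directly, overriding its dependence on pressure.
Substituting into the grain_size equation gives grain_size = -4*spin_speed - 24.
Substituting into the gloss equation gives gloss = -4*spin_speed + 7.
Linear in spin_speed, so extremes are at the endpoints: spin_speed = 2 gives gloss = -1; spin_speed = 8 gives gloss = -25.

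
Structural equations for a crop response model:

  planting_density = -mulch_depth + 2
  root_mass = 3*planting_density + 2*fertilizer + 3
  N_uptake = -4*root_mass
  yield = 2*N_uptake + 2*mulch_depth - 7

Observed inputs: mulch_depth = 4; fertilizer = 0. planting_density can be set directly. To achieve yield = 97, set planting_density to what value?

Intervening on planting_density fixes its value directly, overriding its dependence on mulch_depth.
Substituting into the root_mass equation gives root_mass = 3*planting_density + 3.
N_uptake becomes -12*planting_density - 12.
This gives yield = -24*planting_density - 23.
Solve -24*planting_density - 23 = 97: planting_density = (97 + 23) / -24 = -5.

planting_density = -5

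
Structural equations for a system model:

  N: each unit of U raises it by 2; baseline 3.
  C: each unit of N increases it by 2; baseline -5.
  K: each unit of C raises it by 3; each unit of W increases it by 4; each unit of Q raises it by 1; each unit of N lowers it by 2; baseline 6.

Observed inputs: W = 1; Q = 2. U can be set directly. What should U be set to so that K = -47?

U = -7

Substituting into the C equation gives C = 4*U + 1.
K becomes 8*U + 9.
Solve 8*U + 9 = -47: U = (-47 - 9) / 8 = -7.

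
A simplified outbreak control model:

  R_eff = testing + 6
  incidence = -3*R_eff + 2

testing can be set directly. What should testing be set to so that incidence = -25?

testing = 3

Substituting into the incidence equation gives incidence = -3*testing - 16.
Solve -3*testing - 16 = -25: testing = (-25 + 16) / -3 = 3.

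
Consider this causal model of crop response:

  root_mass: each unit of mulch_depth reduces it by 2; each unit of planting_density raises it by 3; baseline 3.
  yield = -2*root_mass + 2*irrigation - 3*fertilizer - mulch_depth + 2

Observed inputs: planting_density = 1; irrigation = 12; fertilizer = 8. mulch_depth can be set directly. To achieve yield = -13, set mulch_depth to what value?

Substituting into the root_mass equation gives root_mass = -2*mulch_depth + 6.
Substituting into the yield equation gives yield = 3*mulch_depth - 10.
Solve 3*mulch_depth - 10 = -13: mulch_depth = (-13 + 10) / 3 = -1.

mulch_depth = -1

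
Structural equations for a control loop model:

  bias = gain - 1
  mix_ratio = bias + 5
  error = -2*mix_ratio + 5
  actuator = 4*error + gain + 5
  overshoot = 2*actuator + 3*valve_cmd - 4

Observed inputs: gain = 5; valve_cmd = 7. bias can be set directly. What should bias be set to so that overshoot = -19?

Intervening on bias fixes its value directly, overriding its dependence on gain.
Substituting into the error equation gives error = -2*bias - 5.
Substituting into the actuator equation gives actuator = -8*bias - 10.
Substituting into the overshoot equation gives overshoot = -16*bias - 3.
Solve -16*bias - 3 = -19: bias = (-19 + 3) / -16 = 1.

bias = 1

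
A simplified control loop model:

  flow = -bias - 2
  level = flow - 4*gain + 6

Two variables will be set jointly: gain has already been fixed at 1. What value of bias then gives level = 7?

With gain held at 1:
Substituting into the level equation gives level = -bias.
Solve -bias = 7: bias = 7 / -1 = -7.

bias = -7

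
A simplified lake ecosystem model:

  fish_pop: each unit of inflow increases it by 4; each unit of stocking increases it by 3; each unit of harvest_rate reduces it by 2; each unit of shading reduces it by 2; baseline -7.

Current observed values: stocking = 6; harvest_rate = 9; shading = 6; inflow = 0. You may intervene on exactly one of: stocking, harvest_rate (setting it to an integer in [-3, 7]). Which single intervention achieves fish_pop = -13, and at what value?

set harvest_rate = 6

Intervening on stocking: fish_pop = 3*stocking - 37. Reaching -13 requires stocking = 8, outside [-3, 7].
Intervening on harvest_rate: with other inputs at their observed values, fish_pop = -2*harvest_rate - 1. Solving for -13 gives harvest_rate = 6, within [-3, 7].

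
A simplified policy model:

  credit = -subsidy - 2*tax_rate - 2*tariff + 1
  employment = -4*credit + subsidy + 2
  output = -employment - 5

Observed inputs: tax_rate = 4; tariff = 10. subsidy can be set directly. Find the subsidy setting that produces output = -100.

Substituting into the credit equation gives credit = -subsidy - 27.
This gives employment = 5*subsidy + 110.
Substituting into the output equation gives output = -5*subsidy - 115.
Solve -5*subsidy - 115 = -100: subsidy = (-100 + 115) / -5 = -3.

subsidy = -3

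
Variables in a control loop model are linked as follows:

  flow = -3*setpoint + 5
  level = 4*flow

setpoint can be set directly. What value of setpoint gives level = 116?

setpoint = -8

Substituting into the level equation gives level = -12*setpoint + 20.
Solve -12*setpoint + 20 = 116: setpoint = (116 - 20) / -12 = -8.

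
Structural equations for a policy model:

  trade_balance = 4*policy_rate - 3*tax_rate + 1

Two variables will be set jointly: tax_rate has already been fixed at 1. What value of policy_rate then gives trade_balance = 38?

policy_rate = 10

With tax_rate held at 1:
Substituting into the trade_balance equation gives trade_balance = 4*policy_rate - 2.
Solve 4*policy_rate - 2 = 38: policy_rate = (38 + 2) / 4 = 10.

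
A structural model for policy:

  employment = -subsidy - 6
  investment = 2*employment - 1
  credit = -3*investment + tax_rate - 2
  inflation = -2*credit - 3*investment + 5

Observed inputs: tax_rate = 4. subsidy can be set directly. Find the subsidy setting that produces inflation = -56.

Substituting into the investment equation gives investment = -2*subsidy - 13.
Substituting into the credit equation gives credit = 6*subsidy + 41.
Substituting into the inflation equation gives inflation = -6*subsidy - 38.
Solve -6*subsidy - 38 = -56: subsidy = (-56 + 38) / -6 = 3.

subsidy = 3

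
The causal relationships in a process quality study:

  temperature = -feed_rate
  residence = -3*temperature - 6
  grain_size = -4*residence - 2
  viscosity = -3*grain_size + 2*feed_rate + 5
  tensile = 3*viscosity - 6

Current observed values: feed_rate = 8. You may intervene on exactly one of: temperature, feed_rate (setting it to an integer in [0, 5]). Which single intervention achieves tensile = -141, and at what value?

set temperature = 0

Intervening on temperature: with other inputs at their observed values, tensile = -108*temperature - 141. Solving for -141 gives temperature = 0, within [0, 5].
Intervening on feed_rate: tensile = 114*feed_rate - 189. Reaching -141 requires feed_rate = 8/19, not an integer.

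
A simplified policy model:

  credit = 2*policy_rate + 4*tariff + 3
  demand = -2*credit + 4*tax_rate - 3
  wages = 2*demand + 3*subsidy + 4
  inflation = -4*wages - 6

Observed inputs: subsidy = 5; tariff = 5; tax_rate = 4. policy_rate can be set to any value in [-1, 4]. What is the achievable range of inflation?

Substituting into the credit equation gives credit = 2*policy_rate + 23.
demand becomes -4*policy_rate - 33.
So wages = -8*policy_rate - 47.
Substituting into the inflation equation gives inflation = 32*policy_rate + 182.
Linear in policy_rate, so extremes are at the endpoints: policy_rate = -1 gives inflation = 150; policy_rate = 4 gives inflation = 310.

150 to 310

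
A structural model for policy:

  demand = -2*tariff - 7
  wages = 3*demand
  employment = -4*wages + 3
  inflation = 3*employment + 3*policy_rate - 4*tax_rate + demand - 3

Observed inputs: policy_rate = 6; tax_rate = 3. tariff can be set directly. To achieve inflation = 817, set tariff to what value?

tariff = 8

Substituting into the wages equation gives wages = -6*tariff - 21.
Substituting into the employment equation gives employment = 24*tariff + 87.
So inflation = 70*tariff + 257.
Solve 70*tariff + 257 = 817: tariff = (817 - 257) / 70 = 8.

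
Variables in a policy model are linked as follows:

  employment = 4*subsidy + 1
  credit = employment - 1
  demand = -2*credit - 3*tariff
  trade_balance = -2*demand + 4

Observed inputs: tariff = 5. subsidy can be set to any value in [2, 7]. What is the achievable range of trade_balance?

Substituting into the credit equation gives credit = 4*subsidy.
This gives demand = -8*subsidy - 15.
So trade_balance = 16*subsidy + 34.
Linear in subsidy, so extremes are at the endpoints: subsidy = 2 gives trade_balance = 66; subsidy = 7 gives trade_balance = 146.

66 to 146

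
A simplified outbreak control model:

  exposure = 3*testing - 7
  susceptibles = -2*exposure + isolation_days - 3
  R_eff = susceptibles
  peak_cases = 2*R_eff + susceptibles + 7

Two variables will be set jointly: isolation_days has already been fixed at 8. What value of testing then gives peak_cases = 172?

testing = -6

With isolation_days held at 8:
Substituting into the susceptibles equation gives susceptibles = -6*testing + 19.
Substituting into the R_eff equation gives R_eff = -6*testing + 19.
Substituting into the peak_cases equation gives peak_cases = -18*testing + 64.
Solve -18*testing + 64 = 172: testing = (172 - 64) / -18 = -6.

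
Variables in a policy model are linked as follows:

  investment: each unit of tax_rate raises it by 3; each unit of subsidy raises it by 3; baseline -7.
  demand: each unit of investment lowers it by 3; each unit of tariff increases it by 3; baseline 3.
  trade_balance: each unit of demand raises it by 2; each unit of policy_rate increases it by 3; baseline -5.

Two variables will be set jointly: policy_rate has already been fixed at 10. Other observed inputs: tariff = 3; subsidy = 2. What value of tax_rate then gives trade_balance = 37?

tax_rate = 1

With policy_rate held at 10:
Substituting into the investment equation gives investment = 3*tax_rate - 1.
Substituting into the demand equation gives demand = -9*tax_rate + 15.
This gives trade_balance = -18*tax_rate + 55.
Solve -18*tax_rate + 55 = 37: tax_rate = (37 - 55) / -18 = 1.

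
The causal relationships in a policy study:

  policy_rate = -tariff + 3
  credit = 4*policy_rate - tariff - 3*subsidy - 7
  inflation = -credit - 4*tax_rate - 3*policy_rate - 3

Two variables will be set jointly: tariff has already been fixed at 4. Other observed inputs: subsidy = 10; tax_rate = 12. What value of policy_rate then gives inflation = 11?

With tariff held at 4:
Intervening on policy_rate fixes its value directly, overriding its dependence on tariff.
Substituting into the credit equation gives credit = 4*policy_rate - 41.
So inflation = -7*policy_rate - 10.
Solve -7*policy_rate - 10 = 11: policy_rate = (11 + 10) / -7 = -3.

policy_rate = -3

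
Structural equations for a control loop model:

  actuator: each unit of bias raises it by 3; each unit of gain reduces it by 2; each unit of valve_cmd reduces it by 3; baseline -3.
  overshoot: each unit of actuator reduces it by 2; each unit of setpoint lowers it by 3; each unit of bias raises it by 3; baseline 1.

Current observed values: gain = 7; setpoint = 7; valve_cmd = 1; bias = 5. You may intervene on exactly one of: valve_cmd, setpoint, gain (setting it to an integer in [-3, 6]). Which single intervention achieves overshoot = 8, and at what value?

set setpoint = 6

Intervening on valve_cmd: overshoot = 6*valve_cmd - 1. Reaching 8 requires valve_cmd = 3/2, not an integer.
Intervening on setpoint: with other inputs at their observed values, overshoot = -3*setpoint + 26. Solving for 8 gives setpoint = 6, within [-3, 6].
Intervening on gain: overshoot = 4*gain - 23. Reaching 8 requires gain = 31/4, not an integer.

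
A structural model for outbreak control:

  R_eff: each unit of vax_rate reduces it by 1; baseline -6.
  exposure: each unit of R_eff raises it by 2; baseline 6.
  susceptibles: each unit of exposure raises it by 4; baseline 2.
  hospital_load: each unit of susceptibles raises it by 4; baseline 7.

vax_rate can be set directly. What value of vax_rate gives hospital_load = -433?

Substituting into the exposure equation gives exposure = -2*vax_rate - 6.
Substituting into the susceptibles equation gives susceptibles = -8*vax_rate - 22.
This gives hospital_load = -32*vax_rate - 81.
Solve -32*vax_rate - 81 = -433: vax_rate = (-433 + 81) / -32 = 11.

vax_rate = 11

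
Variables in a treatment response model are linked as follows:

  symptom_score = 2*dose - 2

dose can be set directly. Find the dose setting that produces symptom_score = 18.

Solve 2*dose - 2 = 18: dose = (18 + 2) / 2 = 10.

dose = 10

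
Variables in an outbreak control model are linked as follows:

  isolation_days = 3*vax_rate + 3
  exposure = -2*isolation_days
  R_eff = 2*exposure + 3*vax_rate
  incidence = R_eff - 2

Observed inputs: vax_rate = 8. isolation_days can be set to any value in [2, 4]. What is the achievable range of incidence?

6 to 14

Intervening on isolation_days fixes its value directly, overriding its dependence on vax_rate.
Substituting into the R_eff equation gives R_eff = -4*isolation_days + 24.
This gives incidence = -4*isolation_days + 22.
Linear in isolation_days, so extremes are at the endpoints: isolation_days = 2 gives incidence = 14; isolation_days = 4 gives incidence = 6.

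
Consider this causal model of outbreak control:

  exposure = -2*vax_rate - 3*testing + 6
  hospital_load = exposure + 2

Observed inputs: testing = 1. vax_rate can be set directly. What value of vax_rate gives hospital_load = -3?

vax_rate = 4

Substituting into the exposure equation gives exposure = -2*vax_rate + 3.
Substituting into the hospital_load equation gives hospital_load = -2*vax_rate + 5.
Solve -2*vax_rate + 5 = -3: vax_rate = (-3 - 5) / -2 = 4.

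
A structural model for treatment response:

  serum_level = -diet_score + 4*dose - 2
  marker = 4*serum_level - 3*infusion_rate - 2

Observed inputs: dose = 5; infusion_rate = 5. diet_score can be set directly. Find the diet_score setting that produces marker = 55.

Substituting into the serum_level equation gives serum_level = -diet_score + 18.
Substituting into the marker equation gives marker = -4*diet_score + 55.
Solve -4*diet_score + 55 = 55: diet_score = (55 - 55) / -4 = 0.

diet_score = 0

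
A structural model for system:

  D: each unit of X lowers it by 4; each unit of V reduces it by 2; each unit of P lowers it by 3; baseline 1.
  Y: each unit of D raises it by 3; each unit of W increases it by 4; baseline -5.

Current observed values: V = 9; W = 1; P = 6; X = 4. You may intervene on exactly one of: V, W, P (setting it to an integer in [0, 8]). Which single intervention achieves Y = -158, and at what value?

Intervening on V: Y = -6*V - 100. Reaching -158 requires V = 29/3, not an integer.
Intervening on W: with other inputs at their observed values, Y = 4*W - 158. Solving for -158 gives W = 0, within [0, 8].
Intervening on P: Y = -9*P - 100. Reaching -158 requires P = 58/9, not an integer.

set W = 0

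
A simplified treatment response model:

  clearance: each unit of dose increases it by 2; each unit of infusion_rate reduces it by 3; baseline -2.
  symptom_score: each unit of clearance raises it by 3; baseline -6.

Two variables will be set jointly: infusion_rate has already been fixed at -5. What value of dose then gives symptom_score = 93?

With infusion_rate held at -5:
Substituting into the clearance equation gives clearance = 2*dose + 13.
Substituting into the symptom_score equation gives symptom_score = 6*dose + 33.
Solve 6*dose + 33 = 93: dose = (93 - 33) / 6 = 10.

dose = 10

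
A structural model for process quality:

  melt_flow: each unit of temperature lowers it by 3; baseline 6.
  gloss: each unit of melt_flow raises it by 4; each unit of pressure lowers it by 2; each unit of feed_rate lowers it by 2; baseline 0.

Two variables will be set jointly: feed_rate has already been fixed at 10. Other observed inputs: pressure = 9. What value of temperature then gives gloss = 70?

With feed_rate held at 10:
Substituting into the gloss equation gives gloss = -12*temperature - 14.
Solve -12*temperature - 14 = 70: temperature = (70 + 14) / -12 = -7.

temperature = -7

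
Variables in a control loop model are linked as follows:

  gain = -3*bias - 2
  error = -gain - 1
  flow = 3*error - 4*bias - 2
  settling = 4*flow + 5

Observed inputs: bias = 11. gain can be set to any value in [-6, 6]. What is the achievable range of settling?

Intervening on gain fixes its value directly, overriding its dependence on bias.
Substituting into the flow equation gives flow = -3*gain - 49.
Substituting into the settling equation gives settling = -12*gain - 191.
Linear in gain, so extremes are at the endpoints: gain = -6 gives settling = -119; gain = 6 gives settling = -263.

-263 to -119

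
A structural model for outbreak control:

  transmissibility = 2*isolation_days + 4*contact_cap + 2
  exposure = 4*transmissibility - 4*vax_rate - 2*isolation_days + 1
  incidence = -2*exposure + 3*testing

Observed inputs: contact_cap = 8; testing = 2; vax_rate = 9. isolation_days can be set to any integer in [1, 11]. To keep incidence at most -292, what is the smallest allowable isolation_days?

isolation_days = 8

Substituting into the transmissibility equation gives transmissibility = 2*isolation_days + 34.
So exposure = 6*isolation_days + 101.
Substituting into the incidence equation gives incidence = -12*isolation_days - 196.
Require -12*isolation_days - 196 ≤ -292, so isolation_days ≥ 8.
The smallest integer in [1, 11] satisfying this is 8.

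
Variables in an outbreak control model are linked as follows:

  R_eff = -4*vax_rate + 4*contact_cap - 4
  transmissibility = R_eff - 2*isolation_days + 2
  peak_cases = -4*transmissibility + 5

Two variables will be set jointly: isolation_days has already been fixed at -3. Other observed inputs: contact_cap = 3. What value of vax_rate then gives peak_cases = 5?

With isolation_days held at -3:
Substituting into the R_eff equation gives R_eff = -4*vax_rate + 8.
This gives transmissibility = -4*vax_rate + 16.
Substituting into the peak_cases equation gives peak_cases = 16*vax_rate - 59.
Solve 16*vax_rate - 59 = 5: vax_rate = (5 + 59) / 16 = 4.

vax_rate = 4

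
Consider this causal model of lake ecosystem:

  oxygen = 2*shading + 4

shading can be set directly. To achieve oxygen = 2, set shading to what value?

Solve 2*shading + 4 = 2: shading = (2 - 4) / 2 = -1.

shading = -1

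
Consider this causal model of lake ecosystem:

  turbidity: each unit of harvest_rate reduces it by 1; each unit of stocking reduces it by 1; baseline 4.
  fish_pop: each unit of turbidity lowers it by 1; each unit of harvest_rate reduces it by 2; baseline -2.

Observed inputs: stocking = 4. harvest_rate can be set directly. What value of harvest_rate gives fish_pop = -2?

harvest_rate = 0

Substituting into the turbidity equation gives turbidity = -harvest_rate.
Substituting into the fish_pop equation gives fish_pop = -harvest_rate - 2.
Solve -harvest_rate - 2 = -2: harvest_rate = (-2 + 2) / -1 = 0.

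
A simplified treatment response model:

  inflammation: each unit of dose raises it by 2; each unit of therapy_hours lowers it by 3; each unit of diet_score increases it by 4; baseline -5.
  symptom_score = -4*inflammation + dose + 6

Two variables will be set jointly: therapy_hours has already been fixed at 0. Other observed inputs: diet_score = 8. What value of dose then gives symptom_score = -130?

With therapy_hours held at 0:
Substituting into the inflammation equation gives inflammation = 2*dose + 27.
Substituting into the symptom_score equation gives symptom_score = -7*dose - 102.
Solve -7*dose - 102 = -130: dose = (-130 + 102) / -7 = 4.

dose = 4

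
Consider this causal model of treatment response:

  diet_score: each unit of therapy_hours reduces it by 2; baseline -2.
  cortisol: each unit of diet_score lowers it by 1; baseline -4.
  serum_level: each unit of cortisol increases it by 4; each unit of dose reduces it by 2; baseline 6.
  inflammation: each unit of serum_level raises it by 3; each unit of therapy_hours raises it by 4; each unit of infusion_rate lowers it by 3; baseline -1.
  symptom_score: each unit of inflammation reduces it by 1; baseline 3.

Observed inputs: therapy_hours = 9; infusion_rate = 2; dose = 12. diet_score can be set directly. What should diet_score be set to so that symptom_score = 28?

diet_score = -4

Intervening on diet_score fixes its value directly, overriding its dependence on therapy_hours.
Substituting into the serum_level equation gives serum_level = -4*diet_score - 34.
Substituting into the inflammation equation gives inflammation = -12*diet_score - 73.
Substituting into the symptom_score equation gives symptom_score = 12*diet_score + 76.
Solve 12*diet_score + 76 = 28: diet_score = (28 - 76) / 12 = -4.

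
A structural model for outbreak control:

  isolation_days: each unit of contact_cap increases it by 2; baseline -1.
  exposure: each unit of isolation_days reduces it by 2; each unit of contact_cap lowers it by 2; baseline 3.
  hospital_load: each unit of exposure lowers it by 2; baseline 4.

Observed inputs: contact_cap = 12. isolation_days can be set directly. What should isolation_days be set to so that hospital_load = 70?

Intervening on isolation_days fixes its value directly, overriding its dependence on contact_cap.
Substituting into the exposure equation gives exposure = -2*isolation_days - 21.
hospital_load becomes 4*isolation_days + 46.
Solve 4*isolation_days + 46 = 70: isolation_days = (70 - 46) / 4 = 6.

isolation_days = 6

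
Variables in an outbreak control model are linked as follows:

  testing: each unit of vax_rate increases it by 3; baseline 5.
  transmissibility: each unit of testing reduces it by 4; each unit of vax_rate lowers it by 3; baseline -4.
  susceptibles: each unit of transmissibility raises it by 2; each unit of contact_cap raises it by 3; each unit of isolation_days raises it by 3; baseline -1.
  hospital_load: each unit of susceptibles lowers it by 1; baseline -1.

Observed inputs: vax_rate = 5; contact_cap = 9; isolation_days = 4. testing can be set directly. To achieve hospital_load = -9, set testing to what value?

Intervening on testing fixes its value directly, overriding its dependence on vax_rate.
Substituting into the transmissibility equation gives transmissibility = -4*testing - 19.
susceptibles becomes -8*testing.
Substituting into the hospital_load equation gives hospital_load = 8*testing - 1.
Solve 8*testing - 1 = -9: testing = (-9 + 1) / 8 = -1.

testing = -1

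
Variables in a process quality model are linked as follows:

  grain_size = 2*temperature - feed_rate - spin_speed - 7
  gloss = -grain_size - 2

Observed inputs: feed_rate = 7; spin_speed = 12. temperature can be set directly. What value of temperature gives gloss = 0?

temperature = 12

Substituting into the grain_size equation gives grain_size = 2*temperature - 26.
So gloss = -2*temperature + 24.
Solve -2*temperature + 24 = 0: temperature = (0 - 24) / -2 = 12.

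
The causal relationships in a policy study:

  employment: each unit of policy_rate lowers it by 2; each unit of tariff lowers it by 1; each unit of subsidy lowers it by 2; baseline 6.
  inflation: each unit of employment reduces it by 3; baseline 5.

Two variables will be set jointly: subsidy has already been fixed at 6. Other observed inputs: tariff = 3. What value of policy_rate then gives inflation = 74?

policy_rate = 7

With subsidy held at 6:
Substituting into the employment equation gives employment = -2*policy_rate - 9.
inflation becomes 6*policy_rate + 32.
Solve 6*policy_rate + 32 = 74: policy_rate = (74 - 32) / 6 = 7.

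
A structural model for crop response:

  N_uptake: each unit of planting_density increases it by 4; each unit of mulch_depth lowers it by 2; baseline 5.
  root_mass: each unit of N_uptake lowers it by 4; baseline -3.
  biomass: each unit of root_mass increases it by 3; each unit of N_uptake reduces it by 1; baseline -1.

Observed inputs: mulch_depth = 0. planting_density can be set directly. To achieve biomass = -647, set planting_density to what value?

planting_density = 11

Substituting into the N_uptake equation gives N_uptake = 4*planting_density + 5.
This gives root_mass = -16*planting_density - 23.
biomass becomes -52*planting_density - 75.
Solve -52*planting_density - 75 = -647: planting_density = (-647 + 75) / -52 = 11.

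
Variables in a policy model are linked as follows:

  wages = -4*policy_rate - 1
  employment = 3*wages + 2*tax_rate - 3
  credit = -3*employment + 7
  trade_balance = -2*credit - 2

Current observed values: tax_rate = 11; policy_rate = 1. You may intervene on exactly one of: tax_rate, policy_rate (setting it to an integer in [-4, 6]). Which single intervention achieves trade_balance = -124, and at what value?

Intervening on tax_rate: with other inputs at their observed values, trade_balance = 12*tax_rate - 124. Solving for -124 gives tax_rate = 0, within [-4, 6].
Intervening on policy_rate: trade_balance = -72*policy_rate + 80. Reaching -124 requires policy_rate = 17/6, not an integer.

set tax_rate = 0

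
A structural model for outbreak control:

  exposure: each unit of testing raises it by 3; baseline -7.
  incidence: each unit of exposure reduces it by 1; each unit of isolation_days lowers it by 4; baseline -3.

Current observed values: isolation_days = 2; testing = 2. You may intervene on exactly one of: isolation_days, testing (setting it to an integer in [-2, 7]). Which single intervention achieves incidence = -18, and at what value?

set isolation_days = 4

Intervening on isolation_days: with other inputs at their observed values, incidence = -4*isolation_days - 2. Solving for -18 gives isolation_days = 4, within [-2, 7].
Intervening on testing: incidence = -3*testing - 4. Reaching -18 requires testing = 14/3, not an integer.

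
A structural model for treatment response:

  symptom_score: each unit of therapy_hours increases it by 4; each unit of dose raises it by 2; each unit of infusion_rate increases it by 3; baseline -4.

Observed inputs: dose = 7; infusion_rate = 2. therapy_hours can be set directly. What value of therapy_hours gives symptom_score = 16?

therapy_hours = 0

Substituting into the symptom_score equation gives symptom_score = 4*therapy_hours + 16.
Solve 4*therapy_hours + 16 = 16: therapy_hours = (16 - 16) / 4 = 0.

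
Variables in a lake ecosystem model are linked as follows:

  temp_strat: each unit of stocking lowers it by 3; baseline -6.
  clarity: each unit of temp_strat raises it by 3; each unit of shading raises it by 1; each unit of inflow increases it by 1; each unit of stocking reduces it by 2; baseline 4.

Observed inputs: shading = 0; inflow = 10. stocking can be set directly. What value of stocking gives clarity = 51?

stocking = -5

Substituting into the clarity equation gives clarity = -11*stocking - 4.
Solve -11*stocking - 4 = 51: stocking = (51 + 4) / -11 = -5.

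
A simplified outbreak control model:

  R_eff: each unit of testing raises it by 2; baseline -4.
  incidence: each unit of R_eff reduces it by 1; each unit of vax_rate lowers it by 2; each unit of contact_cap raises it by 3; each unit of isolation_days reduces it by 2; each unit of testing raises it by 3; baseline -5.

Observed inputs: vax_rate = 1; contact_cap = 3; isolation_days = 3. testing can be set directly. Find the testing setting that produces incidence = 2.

testing = 2

Substituting into the incidence equation gives incidence = testing.
Solve testing = 2: testing = 2 / 1 = 2.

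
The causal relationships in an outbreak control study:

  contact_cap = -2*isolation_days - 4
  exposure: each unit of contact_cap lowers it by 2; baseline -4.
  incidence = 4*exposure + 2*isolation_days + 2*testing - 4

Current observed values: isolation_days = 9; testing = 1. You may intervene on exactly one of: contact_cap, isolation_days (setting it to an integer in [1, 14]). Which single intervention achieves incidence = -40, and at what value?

set contact_cap = 5

Intervening on contact_cap: with other inputs at their observed values, incidence = -8*contact_cap. Solving for -40 gives contact_cap = 5, within [1, 14].
Intervening on isolation_days: incidence = 18*isolation_days + 14. Reaching -40 requires isolation_days = -3, outside [1, 14].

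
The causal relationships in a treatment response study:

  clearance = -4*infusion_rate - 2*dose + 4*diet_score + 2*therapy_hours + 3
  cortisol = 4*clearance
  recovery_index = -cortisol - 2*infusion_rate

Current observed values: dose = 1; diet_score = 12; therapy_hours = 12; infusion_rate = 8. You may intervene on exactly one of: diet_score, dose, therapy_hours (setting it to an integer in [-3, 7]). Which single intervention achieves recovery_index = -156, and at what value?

Intervening on diet_score: recovery_index = -16*diet_score + 12. Reaching -156 requires diet_score = 21/2, not an integer.
Intervening on dose: with other inputs at their observed values, recovery_index = 8*dose - 188. Solving for -156 gives dose = 4, within [-3, 7].
Intervening on therapy_hours: recovery_index = -8*therapy_hours - 84. Reaching -156 requires therapy_hours = 9, outside [-3, 7].

set dose = 4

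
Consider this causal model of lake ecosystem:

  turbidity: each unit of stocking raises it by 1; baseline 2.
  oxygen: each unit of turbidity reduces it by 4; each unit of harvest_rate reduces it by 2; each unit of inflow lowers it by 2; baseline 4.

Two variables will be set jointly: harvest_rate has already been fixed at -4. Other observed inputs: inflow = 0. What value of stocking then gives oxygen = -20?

stocking = 6

With harvest_rate held at -4:
Substituting into the oxygen equation gives oxygen = -4*stocking + 4.
Solve -4*stocking + 4 = -20: stocking = (-20 - 4) / -4 = 6.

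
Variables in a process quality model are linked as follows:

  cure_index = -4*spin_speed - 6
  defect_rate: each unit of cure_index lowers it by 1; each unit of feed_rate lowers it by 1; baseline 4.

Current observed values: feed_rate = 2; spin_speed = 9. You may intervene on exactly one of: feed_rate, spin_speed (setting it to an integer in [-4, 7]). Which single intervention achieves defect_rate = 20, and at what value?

Intervening on feed_rate: defect_rate = -feed_rate + 46. Reaching 20 requires feed_rate = 26, outside [-4, 7].
Intervening on spin_speed: with other inputs at their observed values, defect_rate = 4*spin_speed + 8. Solving for 20 gives spin_speed = 3, within [-4, 7].

set spin_speed = 3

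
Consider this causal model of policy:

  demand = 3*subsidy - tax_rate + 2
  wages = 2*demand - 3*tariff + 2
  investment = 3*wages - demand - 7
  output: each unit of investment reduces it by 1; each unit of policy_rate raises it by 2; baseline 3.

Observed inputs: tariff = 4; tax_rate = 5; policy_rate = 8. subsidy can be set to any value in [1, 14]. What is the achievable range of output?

Substituting into the demand equation gives demand = 3*subsidy - 3.
This gives wages = 6*subsidy - 16.
This gives investment = 15*subsidy - 52.
This gives output = -15*subsidy + 71.
Linear in subsidy, so extremes are at the endpoints: subsidy = 1 gives output = 56; subsidy = 14 gives output = -139.

-139 to 56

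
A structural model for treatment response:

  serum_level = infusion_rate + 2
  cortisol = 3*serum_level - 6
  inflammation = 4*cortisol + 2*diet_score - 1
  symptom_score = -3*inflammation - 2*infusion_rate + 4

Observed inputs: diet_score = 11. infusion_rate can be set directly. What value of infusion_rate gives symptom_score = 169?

Substituting into the cortisol equation gives cortisol = 3*infusion_rate.
So inflammation = 12*infusion_rate + 21.
Substituting into the symptom_score equation gives symptom_score = -38*infusion_rate - 59.
Solve -38*infusion_rate - 59 = 169: infusion_rate = (169 + 59) / -38 = -6.

infusion_rate = -6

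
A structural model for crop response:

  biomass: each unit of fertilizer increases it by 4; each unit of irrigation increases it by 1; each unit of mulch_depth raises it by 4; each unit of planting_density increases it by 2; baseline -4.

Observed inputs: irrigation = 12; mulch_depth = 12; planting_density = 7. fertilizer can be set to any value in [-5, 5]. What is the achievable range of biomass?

Substituting into the biomass equation gives biomass = 4*fertilizer + 70.
Linear in fertilizer, so extremes are at the endpoints: fertilizer = -5 gives biomass = 50; fertilizer = 5 gives biomass = 90.

50 to 90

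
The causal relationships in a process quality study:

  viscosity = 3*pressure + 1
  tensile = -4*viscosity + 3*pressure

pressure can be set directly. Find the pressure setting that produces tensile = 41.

pressure = -5

Substituting into the tensile equation gives tensile = -9*pressure - 4.
Solve -9*pressure - 4 = 41: pressure = (41 + 4) / -9 = -5.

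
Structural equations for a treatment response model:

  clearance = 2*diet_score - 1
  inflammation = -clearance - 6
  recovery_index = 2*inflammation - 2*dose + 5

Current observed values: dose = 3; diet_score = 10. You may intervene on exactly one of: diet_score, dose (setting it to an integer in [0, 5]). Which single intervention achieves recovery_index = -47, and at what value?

set dose = 1

Intervening on diet_score: recovery_index = -4*diet_score - 11. Reaching -47 requires diet_score = 9, outside [0, 5].
Intervening on dose: with other inputs at their observed values, recovery_index = -2*dose - 45. Solving for -47 gives dose = 1, within [0, 5].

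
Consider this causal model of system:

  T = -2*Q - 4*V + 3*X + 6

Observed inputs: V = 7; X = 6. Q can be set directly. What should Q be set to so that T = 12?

Substituting into the T equation gives T = -2*Q - 4.
Solve -2*Q - 4 = 12: Q = (12 + 4) / -2 = -8.

Q = -8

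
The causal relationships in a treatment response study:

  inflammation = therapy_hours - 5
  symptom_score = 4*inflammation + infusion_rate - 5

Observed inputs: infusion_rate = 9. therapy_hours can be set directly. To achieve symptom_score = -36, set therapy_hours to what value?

Substituting into the symptom_score equation gives symptom_score = 4*therapy_hours - 16.
Solve 4*therapy_hours - 16 = -36: therapy_hours = (-36 + 16) / 4 = -5.

therapy_hours = -5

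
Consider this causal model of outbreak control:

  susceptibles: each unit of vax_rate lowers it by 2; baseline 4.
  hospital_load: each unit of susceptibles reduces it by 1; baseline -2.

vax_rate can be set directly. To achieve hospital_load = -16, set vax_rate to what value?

vax_rate = -5

Substituting into the hospital_load equation gives hospital_load = 2*vax_rate - 6.
Solve 2*vax_rate - 6 = -16: vax_rate = (-16 + 6) / 2 = -5.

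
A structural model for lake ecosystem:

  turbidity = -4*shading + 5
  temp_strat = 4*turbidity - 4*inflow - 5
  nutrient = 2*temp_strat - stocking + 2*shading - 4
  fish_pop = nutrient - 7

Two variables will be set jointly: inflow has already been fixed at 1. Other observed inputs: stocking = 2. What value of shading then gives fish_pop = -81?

With inflow held at 1:
Substituting into the temp_strat equation gives temp_strat = -16*shading + 11.
Substituting into the nutrient equation gives nutrient = -30*shading + 16.
Substituting into the fish_pop equation gives fish_pop = -30*shading + 9.
Solve -30*shading + 9 = -81: shading = (-81 - 9) / -30 = 3.

shading = 3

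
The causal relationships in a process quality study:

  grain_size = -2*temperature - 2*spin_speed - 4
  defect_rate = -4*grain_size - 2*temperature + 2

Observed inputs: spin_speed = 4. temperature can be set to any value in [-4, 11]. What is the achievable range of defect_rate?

26 to 116

Substituting into the grain_size equation gives grain_size = -2*temperature - 12.
Substituting into the defect_rate equation gives defect_rate = 6*temperature + 50.
Linear in temperature, so extremes are at the endpoints: temperature = -4 gives defect_rate = 26; temperature = 11 gives defect_rate = 116.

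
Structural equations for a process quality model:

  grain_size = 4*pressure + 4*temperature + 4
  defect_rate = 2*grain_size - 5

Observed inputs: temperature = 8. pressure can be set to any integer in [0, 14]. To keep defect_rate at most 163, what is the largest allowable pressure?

pressure = 12

Substituting into the grain_size equation gives grain_size = 4*pressure + 36.
defect_rate becomes 8*pressure + 67.
Require 8*pressure + 67 ≤ 163, so pressure ≤ 12.
The largest integer in [0, 14] satisfying this is 12.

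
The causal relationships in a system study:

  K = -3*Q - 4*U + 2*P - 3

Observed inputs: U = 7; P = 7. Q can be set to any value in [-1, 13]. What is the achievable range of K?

Substituting into the K equation gives K = -3*Q - 17.
Linear in Q, so extremes are at the endpoints: Q = -1 gives K = -14; Q = 13 gives K = -56.

-56 to -14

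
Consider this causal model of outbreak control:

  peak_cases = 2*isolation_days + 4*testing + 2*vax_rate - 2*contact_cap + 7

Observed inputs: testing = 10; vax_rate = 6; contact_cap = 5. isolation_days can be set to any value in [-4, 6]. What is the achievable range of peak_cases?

Substituting into the peak_cases equation gives peak_cases = 2*isolation_days + 49.
Linear in isolation_days, so extremes are at the endpoints: isolation_days = -4 gives peak_cases = 41; isolation_days = 6 gives peak_cases = 61.

41 to 61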